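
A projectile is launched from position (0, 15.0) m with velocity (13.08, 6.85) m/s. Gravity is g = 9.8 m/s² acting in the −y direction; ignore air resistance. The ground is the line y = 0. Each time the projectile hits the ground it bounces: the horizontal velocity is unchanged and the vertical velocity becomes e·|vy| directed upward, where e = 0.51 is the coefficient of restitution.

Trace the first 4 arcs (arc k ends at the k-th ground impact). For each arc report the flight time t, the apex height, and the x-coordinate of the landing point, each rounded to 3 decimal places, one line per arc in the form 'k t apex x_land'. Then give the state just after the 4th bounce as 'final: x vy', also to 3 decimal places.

Arc 1: start y=15.000, vy=6.850 → t=2.583, apex=17.394, x_land=33.787, impact vy=-18.464
  bounce: vy ← 0.51·18.464 = 9.417
Arc 2: start y=0.000, vy=9.417 → t=1.922, apex=4.524, x_land=58.923, impact vy=-9.417
  bounce: vy ← 0.51·9.417 = 4.803
Arc 3: start y=0.000, vy=4.803 → t=0.980, apex=1.177, x_land=71.743, impact vy=-4.803
  bounce: vy ← 0.51·4.803 = 2.449
Arc 4: start y=0.000, vy=2.449 → t=0.500, apex=0.306, x_land=78.281, impact vy=-2.449
  bounce: vy ← 0.51·2.449 = 1.249

1 2.583 17.394 33.787
2 1.922 4.524 58.923
3 0.980 1.177 71.743
4 0.500 0.306 78.281
final: 78.281 1.249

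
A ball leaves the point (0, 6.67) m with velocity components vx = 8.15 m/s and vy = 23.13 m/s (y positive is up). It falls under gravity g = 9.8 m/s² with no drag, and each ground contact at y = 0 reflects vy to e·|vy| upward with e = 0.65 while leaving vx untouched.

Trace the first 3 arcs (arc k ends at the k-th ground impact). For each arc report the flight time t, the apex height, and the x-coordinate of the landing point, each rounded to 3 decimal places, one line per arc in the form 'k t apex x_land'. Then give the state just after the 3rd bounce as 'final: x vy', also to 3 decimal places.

Arc 1: start y=6.670, vy=23.130 → t=4.993, apex=33.966, x_land=40.693, impact vy=-25.802
  bounce: vy ← 0.65·25.802 = 16.771
Arc 2: start y=0.000, vy=16.771 → t=3.423, apex=14.351, x_land=68.588, impact vy=-16.771
  bounce: vy ← 0.65·16.771 = 10.901
Arc 3: start y=0.000, vy=10.901 → t=2.225, apex=6.063, x_land=86.720, impact vy=-10.901
  bounce: vy ← 0.65·10.901 = 7.086

1 4.993 33.966 40.693
2 3.423 14.351 68.588
3 2.225 6.063 86.720
final: 86.720 7.086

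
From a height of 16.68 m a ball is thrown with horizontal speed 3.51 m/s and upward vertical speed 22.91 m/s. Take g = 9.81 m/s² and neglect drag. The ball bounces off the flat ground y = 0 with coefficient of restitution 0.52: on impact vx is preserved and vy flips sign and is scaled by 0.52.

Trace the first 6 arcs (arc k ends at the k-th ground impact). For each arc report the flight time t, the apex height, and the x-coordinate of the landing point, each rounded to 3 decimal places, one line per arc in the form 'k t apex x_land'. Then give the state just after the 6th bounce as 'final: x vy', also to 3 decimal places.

Arc 1: start y=16.680, vy=22.910 → t=5.311, apex=43.432, x_land=18.642, impact vy=-29.191
  bounce: vy ← 0.52·29.191 = 15.179
Arc 2: start y=0.000, vy=15.179 → t=3.095, apex=11.744, x_land=29.504, impact vy=-15.179
  bounce: vy ← 0.52·15.179 = 7.893
Arc 3: start y=0.000, vy=7.893 → t=1.609, apex=3.176, x_land=35.153, impact vy=-7.893
  bounce: vy ← 0.52·7.893 = 4.105
Arc 4: start y=0.000, vy=4.105 → t=0.837, apex=0.859, x_land=38.090, impact vy=-4.105
  bounce: vy ← 0.52·4.105 = 2.134
Arc 5: start y=0.000, vy=2.134 → t=0.435, apex=0.232, x_land=39.617, impact vy=-2.134
  bounce: vy ← 0.52·2.134 = 1.110
Arc 6: start y=0.000, vy=1.110 → t=0.226, apex=0.063, x_land=40.411, impact vy=-1.110
  bounce: vy ← 0.52·1.110 = 0.577

1 5.311 43.432 18.642
2 3.095 11.744 29.504
3 1.609 3.176 35.153
4 0.837 0.859 38.090
5 0.435 0.232 39.617
6 0.226 0.063 40.411
final: 40.411 0.577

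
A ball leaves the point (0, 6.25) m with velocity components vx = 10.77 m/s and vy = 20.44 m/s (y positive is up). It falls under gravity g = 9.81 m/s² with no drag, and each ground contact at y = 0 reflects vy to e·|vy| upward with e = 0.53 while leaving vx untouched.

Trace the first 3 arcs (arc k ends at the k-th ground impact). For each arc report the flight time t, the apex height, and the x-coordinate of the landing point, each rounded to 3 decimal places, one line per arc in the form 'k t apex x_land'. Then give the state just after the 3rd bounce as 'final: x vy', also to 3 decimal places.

1 4.453 27.544 47.962
2 2.512 7.737 75.015
3 1.331 2.173 89.353
final: 89.353 3.461

Arc 1: start y=6.250, vy=20.440 → t=4.453, apex=27.544, x_land=47.962, impact vy=-23.247
  bounce: vy ← 0.53·23.247 = 12.321
Arc 2: start y=0.000, vy=12.321 → t=2.512, apex=7.737, x_land=75.015, impact vy=-12.321
  bounce: vy ← 0.53·12.321 = 6.530
Arc 3: start y=0.000, vy=6.530 → t=1.331, apex=2.173, x_land=89.353, impact vy=-6.530
  bounce: vy ← 0.53·6.530 = 3.461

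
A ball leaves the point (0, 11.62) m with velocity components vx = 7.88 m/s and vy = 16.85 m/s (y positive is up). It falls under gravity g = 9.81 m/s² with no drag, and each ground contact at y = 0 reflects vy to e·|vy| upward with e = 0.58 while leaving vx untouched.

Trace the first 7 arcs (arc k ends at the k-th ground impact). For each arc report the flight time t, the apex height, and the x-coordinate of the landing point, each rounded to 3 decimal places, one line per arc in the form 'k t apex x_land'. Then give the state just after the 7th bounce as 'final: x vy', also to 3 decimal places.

1 4.024 26.091 31.709
2 2.675 8.777 52.791
3 1.552 2.953 65.019
4 0.900 0.993 72.110
5 0.522 0.334 76.224
6 0.303 0.112 78.610
7 0.176 0.038 79.993
final: 79.993 0.500

Arc 1: start y=11.620, vy=16.850 → t=4.024, apex=26.091, x_land=31.709, impact vy=-22.625
  bounce: vy ← 0.58·22.625 = 13.123
Arc 2: start y=0.000, vy=13.123 → t=2.675, apex=8.777, x_land=52.791, impact vy=-13.123
  bounce: vy ← 0.58·13.123 = 7.611
Arc 3: start y=0.000, vy=7.611 → t=1.552, apex=2.953, x_land=65.019, impact vy=-7.611
  bounce: vy ← 0.58·7.611 = 4.414
Arc 4: start y=0.000, vy=4.414 → t=0.900, apex=0.993, x_land=72.110, impact vy=-4.414
  bounce: vy ← 0.58·4.414 = 2.560
Arc 5: start y=0.000, vy=2.560 → t=0.522, apex=0.334, x_land=76.224, impact vy=-2.560
  bounce: vy ← 0.58·2.560 = 1.485
Arc 6: start y=0.000, vy=1.485 → t=0.303, apex=0.112, x_land=78.610, impact vy=-1.485
  bounce: vy ← 0.58·1.485 = 0.861
Arc 7: start y=0.000, vy=0.861 → t=0.176, apex=0.038, x_land=79.993, impact vy=-0.861
  bounce: vy ← 0.58·0.861 = 0.500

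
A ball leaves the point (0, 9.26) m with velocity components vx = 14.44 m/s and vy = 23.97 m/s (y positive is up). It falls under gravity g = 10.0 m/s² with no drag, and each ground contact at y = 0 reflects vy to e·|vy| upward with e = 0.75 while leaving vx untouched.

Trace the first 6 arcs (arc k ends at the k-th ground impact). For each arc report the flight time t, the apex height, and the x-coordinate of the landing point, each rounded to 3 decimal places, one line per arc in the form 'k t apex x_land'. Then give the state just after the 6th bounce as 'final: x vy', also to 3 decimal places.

1 5.153 37.988 74.415
2 4.135 21.368 134.118
3 3.101 12.020 178.895
4 2.326 6.761 212.478
5 1.744 3.803 237.665
6 1.308 2.139 256.556
final: 256.556 4.906

Arc 1: start y=9.260, vy=23.970 → t=5.153, apex=37.988, x_land=74.415, impact vy=-27.564
  bounce: vy ← 0.75·27.564 = 20.673
Arc 2: start y=0.000, vy=20.673 → t=4.135, apex=21.368, x_land=134.118, impact vy=-20.673
  bounce: vy ← 0.75·20.673 = 15.505
Arc 3: start y=0.000, vy=15.505 → t=3.101, apex=12.020, x_land=178.895, impact vy=-15.505
  bounce: vy ← 0.75·15.505 = 11.628
Arc 4: start y=0.000, vy=11.628 → t=2.326, apex=6.761, x_land=212.478, impact vy=-11.628
  bounce: vy ← 0.75·11.628 = 8.721
Arc 5: start y=0.000, vy=8.721 → t=1.744, apex=3.803, x_land=237.665, impact vy=-8.721
  bounce: vy ← 0.75·8.721 = 6.541
Arc 6: start y=0.000, vy=6.541 → t=1.308, apex=2.139, x_land=256.556, impact vy=-6.541
  bounce: vy ← 0.75·6.541 = 4.906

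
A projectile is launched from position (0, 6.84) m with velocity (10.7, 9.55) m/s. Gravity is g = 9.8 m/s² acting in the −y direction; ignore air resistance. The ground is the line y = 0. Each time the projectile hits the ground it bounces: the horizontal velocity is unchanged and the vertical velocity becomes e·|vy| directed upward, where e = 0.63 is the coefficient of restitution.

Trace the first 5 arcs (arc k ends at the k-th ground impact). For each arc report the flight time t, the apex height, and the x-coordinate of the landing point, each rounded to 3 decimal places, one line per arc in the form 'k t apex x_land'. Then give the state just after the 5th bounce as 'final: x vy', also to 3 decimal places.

Arc 1: start y=6.840, vy=9.550 → t=2.506, apex=11.493, x_land=26.814, impact vy=-15.009
  bounce: vy ← 0.63·15.009 = 9.456
Arc 2: start y=0.000, vy=9.456 → t=1.930, apex=4.562, x_land=47.462, impact vy=-9.456
  bounce: vy ← 0.63·9.456 = 5.957
Arc 3: start y=0.000, vy=5.957 → t=1.216, apex=1.811, x_land=60.470, impact vy=-5.957
  bounce: vy ← 0.63·5.957 = 3.753
Arc 4: start y=0.000, vy=3.753 → t=0.766, apex=0.719, x_land=68.666, impact vy=-3.753
  bounce: vy ← 0.63·3.753 = 2.364
Arc 5: start y=0.000, vy=2.364 → t=0.483, apex=0.285, x_land=73.829, impact vy=-2.364
  bounce: vy ← 0.63·2.364 = 1.490

1 2.506 11.493 26.814
2 1.930 4.562 47.462
3 1.216 1.811 60.470
4 0.766 0.719 68.666
5 0.483 0.285 73.829
final: 73.829 1.490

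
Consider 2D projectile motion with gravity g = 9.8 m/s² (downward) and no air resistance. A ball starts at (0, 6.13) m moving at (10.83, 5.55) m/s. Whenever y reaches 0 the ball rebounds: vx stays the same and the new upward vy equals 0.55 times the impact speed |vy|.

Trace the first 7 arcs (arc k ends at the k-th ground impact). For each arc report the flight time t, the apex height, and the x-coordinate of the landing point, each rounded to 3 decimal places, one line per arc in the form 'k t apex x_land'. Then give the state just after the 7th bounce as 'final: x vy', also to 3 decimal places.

Arc 1: start y=6.130, vy=5.550 → t=1.820, apex=7.702, x_land=19.711, impact vy=-12.286
  bounce: vy ← 0.55·12.286 = 6.757
Arc 2: start y=0.000, vy=6.757 → t=1.379, apex=2.330, x_land=34.646, impact vy=-6.757
  bounce: vy ← 0.55·6.757 = 3.717
Arc 3: start y=0.000, vy=3.717 → t=0.758, apex=0.705, x_land=42.860, impact vy=-3.717
  bounce: vy ← 0.55·3.717 = 2.044
Arc 4: start y=0.000, vy=2.044 → t=0.417, apex=0.213, x_land=47.378, impact vy=-2.044
  bounce: vy ← 0.55·2.044 = 1.124
Arc 5: start y=0.000, vy=1.124 → t=0.229, apex=0.064, x_land=49.863, impact vy=-1.124
  bounce: vy ← 0.55·1.124 = 0.618
Arc 6: start y=0.000, vy=0.618 → t=0.126, apex=0.020, x_land=51.230, impact vy=-0.618
  bounce: vy ← 0.55·0.618 = 0.340
Arc 7: start y=0.000, vy=0.340 → t=0.069, apex=0.006, x_land=51.982, impact vy=-0.340
  bounce: vy ← 0.55·0.340 = 0.187

1 1.820 7.702 19.711
2 1.379 2.330 34.646
3 0.758 0.705 42.860
4 0.417 0.213 47.378
5 0.229 0.064 49.863
6 0.126 0.020 51.230
7 0.069 0.006 51.982
final: 51.982 0.187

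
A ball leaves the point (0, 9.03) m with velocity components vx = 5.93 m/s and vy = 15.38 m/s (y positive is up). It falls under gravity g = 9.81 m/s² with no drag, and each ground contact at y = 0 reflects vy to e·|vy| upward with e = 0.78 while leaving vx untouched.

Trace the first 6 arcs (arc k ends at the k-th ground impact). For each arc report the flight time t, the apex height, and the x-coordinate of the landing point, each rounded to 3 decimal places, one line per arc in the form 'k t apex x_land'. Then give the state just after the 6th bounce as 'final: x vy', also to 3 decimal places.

Arc 1: start y=9.030, vy=15.380 → t=3.641, apex=21.086, x_land=21.592, impact vy=-20.340
  bounce: vy ← 0.78·20.340 = 15.865
Arc 2: start y=0.000, vy=15.865 → t=3.234, apex=12.829, x_land=40.773, impact vy=-15.865
  bounce: vy ← 0.78·15.865 = 12.375
Arc 3: start y=0.000, vy=12.375 → t=2.523, apex=7.805, x_land=55.733, impact vy=-12.375
  bounce: vy ← 0.78·12.375 = 9.652
Arc 4: start y=0.000, vy=9.652 → t=1.968, apex=4.749, x_land=67.403, impact vy=-9.652
  bounce: vy ← 0.78·9.652 = 7.529
Arc 5: start y=0.000, vy=7.529 → t=1.535, apex=2.889, x_land=76.505, impact vy=-7.529
  bounce: vy ← 0.78·7.529 = 5.872
Arc 6: start y=0.000, vy=5.872 → t=1.197, apex=1.758, x_land=83.605, impact vy=-5.872
  bounce: vy ← 0.78·5.872 = 4.581

1 3.641 21.086 21.592
2 3.234 12.829 40.773
3 2.523 7.805 55.733
4 1.968 4.749 67.403
5 1.535 2.889 76.505
6 1.197 1.758 83.605
final: 83.605 4.581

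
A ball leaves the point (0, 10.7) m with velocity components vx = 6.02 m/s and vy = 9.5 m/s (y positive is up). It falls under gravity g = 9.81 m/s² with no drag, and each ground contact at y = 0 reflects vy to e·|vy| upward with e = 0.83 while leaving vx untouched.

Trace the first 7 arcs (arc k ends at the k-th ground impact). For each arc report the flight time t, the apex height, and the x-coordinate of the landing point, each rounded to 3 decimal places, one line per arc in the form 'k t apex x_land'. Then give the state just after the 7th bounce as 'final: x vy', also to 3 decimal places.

Arc 1: start y=10.700, vy=9.500 → t=2.735, apex=15.300, x_land=16.462, impact vy=-17.326
  bounce: vy ← 0.83·17.326 = 14.380
Arc 2: start y=0.000, vy=14.380 → t=2.932, apex=10.540, x_land=34.111, impact vy=-14.380
  bounce: vy ← 0.83·14.380 = 11.936
Arc 3: start y=0.000, vy=11.936 → t=2.433, apex=7.261, x_land=48.760, impact vy=-11.936
  bounce: vy ← 0.83·11.936 = 9.907
Arc 4: start y=0.000, vy=9.907 → t=2.020, apex=5.002, x_land=60.919, impact vy=-9.907
  bounce: vy ← 0.83·9.907 = 8.223
Arc 5: start y=0.000, vy=8.223 → t=1.676, apex=3.446, x_land=71.011, impact vy=-8.223
  bounce: vy ← 0.83·8.223 = 6.825
Arc 6: start y=0.000, vy=6.825 → t=1.391, apex=2.374, x_land=79.387, impact vy=-6.825
  bounce: vy ← 0.83·6.825 = 5.665
Arc 7: start y=0.000, vy=5.665 → t=1.155, apex=1.635, x_land=86.339, impact vy=-5.665
  bounce: vy ← 0.83·5.665 = 4.702

1 2.735 15.300 16.462
2 2.932 10.540 34.111
3 2.433 7.261 48.760
4 2.020 5.002 60.919
5 1.676 3.446 71.011
6 1.391 2.374 79.387
7 1.155 1.635 86.339
final: 86.339 4.702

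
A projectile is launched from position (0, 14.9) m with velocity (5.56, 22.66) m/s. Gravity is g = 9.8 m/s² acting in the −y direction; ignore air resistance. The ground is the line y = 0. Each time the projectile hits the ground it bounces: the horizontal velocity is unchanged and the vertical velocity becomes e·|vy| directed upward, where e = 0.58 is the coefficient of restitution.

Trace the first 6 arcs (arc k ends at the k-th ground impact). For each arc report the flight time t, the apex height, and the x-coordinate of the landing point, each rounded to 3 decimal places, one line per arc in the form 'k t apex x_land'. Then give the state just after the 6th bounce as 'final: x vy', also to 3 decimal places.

Arc 1: start y=14.900, vy=22.660 → t=5.208, apex=41.098, x_land=28.958, impact vy=-28.382
  bounce: vy ← 0.58·28.382 = 16.461
Arc 2: start y=0.000, vy=16.461 → t=3.359, apex=13.825, x_land=47.637, impact vy=-16.461
  bounce: vy ← 0.58·16.461 = 9.548
Arc 3: start y=0.000, vy=9.548 → t=1.948, apex=4.651, x_land=58.470, impact vy=-9.548
  bounce: vy ← 0.58·9.548 = 5.538
Arc 4: start y=0.000, vy=5.538 → t=1.130, apex=1.565, x_land=64.754, impact vy=-5.538
  bounce: vy ← 0.58·5.538 = 3.212
Arc 5: start y=0.000, vy=3.212 → t=0.655, apex=0.526, x_land=68.398, impact vy=-3.212
  bounce: vy ← 0.58·3.212 = 1.863
Arc 6: start y=0.000, vy=1.863 → t=0.380, apex=0.177, x_land=70.512, impact vy=-1.863
  bounce: vy ← 0.58·1.863 = 1.080

1 5.208 41.098 28.958
2 3.359 13.825 47.637
3 1.948 4.651 58.470
4 1.130 1.565 64.754
5 0.655 0.526 68.398
6 0.380 0.177 70.512
final: 70.512 1.080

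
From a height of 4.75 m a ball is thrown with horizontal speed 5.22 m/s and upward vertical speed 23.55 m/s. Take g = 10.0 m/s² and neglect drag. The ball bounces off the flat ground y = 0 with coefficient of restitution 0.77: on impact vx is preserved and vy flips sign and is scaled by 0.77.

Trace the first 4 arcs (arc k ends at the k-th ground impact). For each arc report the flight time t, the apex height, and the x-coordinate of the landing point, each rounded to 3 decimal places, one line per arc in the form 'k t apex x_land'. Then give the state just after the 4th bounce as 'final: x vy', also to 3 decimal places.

1 4.904 32.480 25.597
2 3.925 19.257 46.086
3 3.022 11.418 61.863
4 2.327 6.770 74.010
final: 74.010 8.960

Arc 1: start y=4.750, vy=23.550 → t=4.904, apex=32.480, x_land=25.597, impact vy=-25.487
  bounce: vy ← 0.77·25.487 = 19.625
Arc 2: start y=0.000, vy=19.625 → t=3.925, apex=19.257, x_land=46.086, impact vy=-19.625
  bounce: vy ← 0.77·19.625 = 15.111
Arc 3: start y=0.000, vy=15.111 → t=3.022, apex=11.418, x_land=61.863, impact vy=-15.111
  bounce: vy ← 0.77·15.111 = 11.636
Arc 4: start y=0.000, vy=11.636 → t=2.327, apex=6.770, x_land=74.010, impact vy=-11.636
  bounce: vy ← 0.77·11.636 = 8.960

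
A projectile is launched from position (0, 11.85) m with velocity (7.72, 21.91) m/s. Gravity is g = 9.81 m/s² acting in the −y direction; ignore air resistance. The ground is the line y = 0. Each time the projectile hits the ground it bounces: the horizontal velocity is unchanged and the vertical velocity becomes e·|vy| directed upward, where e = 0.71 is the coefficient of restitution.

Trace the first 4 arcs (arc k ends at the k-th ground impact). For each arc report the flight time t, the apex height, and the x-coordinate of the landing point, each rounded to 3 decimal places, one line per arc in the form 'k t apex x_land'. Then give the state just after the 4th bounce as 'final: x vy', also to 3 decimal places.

Arc 1: start y=11.850, vy=21.910 → t=4.954, apex=36.317, x_land=38.249, impact vy=-26.694
  bounce: vy ← 0.71·26.694 = 18.952
Arc 2: start y=0.000, vy=18.952 → t=3.864, apex=18.308, x_land=68.078, impact vy=-18.952
  bounce: vy ← 0.71·18.952 = 13.456
Arc 3: start y=0.000, vy=13.456 → t=2.743, apex=9.229, x_land=89.257, impact vy=-13.456
  bounce: vy ← 0.71·13.456 = 9.554
Arc 4: start y=0.000, vy=9.554 → t=1.948, apex=4.652, x_land=104.294, impact vy=-9.554
  bounce: vy ← 0.71·9.554 = 6.783

1 4.954 36.317 38.249
2 3.864 18.308 68.078
3 2.743 9.229 89.257
4 1.948 4.652 104.294
final: 104.294 6.783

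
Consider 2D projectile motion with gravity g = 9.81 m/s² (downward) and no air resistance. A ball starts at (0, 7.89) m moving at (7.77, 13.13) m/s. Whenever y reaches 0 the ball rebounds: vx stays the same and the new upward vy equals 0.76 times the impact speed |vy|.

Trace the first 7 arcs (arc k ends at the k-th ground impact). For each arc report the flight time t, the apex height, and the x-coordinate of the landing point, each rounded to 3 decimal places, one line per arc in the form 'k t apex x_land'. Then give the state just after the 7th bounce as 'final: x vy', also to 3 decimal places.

1 3.182 16.677 24.727
2 2.803 9.633 46.504
3 2.130 5.564 63.055
4 1.619 3.214 75.633
5 1.230 1.856 85.193
6 0.935 1.072 92.458
7 0.711 0.619 97.980
final: 97.980 2.649

Arc 1: start y=7.890, vy=13.130 → t=3.182, apex=16.677, x_land=24.727, impact vy=-18.089
  bounce: vy ← 0.76·18.089 = 13.747
Arc 2: start y=0.000, vy=13.747 → t=2.803, apex=9.633, x_land=46.504, impact vy=-13.747
  bounce: vy ← 0.76·13.747 = 10.448
Arc 3: start y=0.000, vy=10.448 → t=2.130, apex=5.564, x_land=63.055, impact vy=-10.448
  bounce: vy ← 0.76·10.448 = 7.940
Arc 4: start y=0.000, vy=7.940 → t=1.619, apex=3.214, x_land=75.633, impact vy=-7.940
  bounce: vy ← 0.76·7.940 = 6.035
Arc 5: start y=0.000, vy=6.035 → t=1.230, apex=1.856, x_land=85.193, impact vy=-6.035
  bounce: vy ← 0.76·6.035 = 4.586
Arc 6: start y=0.000, vy=4.586 → t=0.935, apex=1.072, x_land=92.458, impact vy=-4.586
  bounce: vy ← 0.76·4.586 = 3.486
Arc 7: start y=0.000, vy=3.486 → t=0.711, apex=0.619, x_land=97.980, impact vy=-3.486
  bounce: vy ← 0.76·3.486 = 2.649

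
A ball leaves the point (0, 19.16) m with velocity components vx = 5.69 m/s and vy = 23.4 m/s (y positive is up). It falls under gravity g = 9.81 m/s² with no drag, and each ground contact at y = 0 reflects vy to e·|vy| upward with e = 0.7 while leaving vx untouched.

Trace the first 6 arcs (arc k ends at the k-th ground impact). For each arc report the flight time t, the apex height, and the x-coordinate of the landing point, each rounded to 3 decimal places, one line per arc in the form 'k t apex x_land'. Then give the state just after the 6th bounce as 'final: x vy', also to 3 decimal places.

1 5.483 47.068 31.199
2 4.337 23.063 55.875
3 3.036 11.301 73.149
4 2.125 5.538 85.240
5 1.488 2.713 93.704
6 1.041 1.330 99.629
final: 99.629 3.575

Arc 1: start y=19.160, vy=23.400 → t=5.483, apex=47.068, x_land=31.199, impact vy=-30.389
  bounce: vy ← 0.7·30.389 = 21.272
Arc 2: start y=0.000, vy=21.272 → t=4.337, apex=23.063, x_land=55.875, impact vy=-21.272
  bounce: vy ← 0.7·21.272 = 14.891
Arc 3: start y=0.000, vy=14.891 → t=3.036, apex=11.301, x_land=73.149, impact vy=-14.891
  bounce: vy ← 0.7·14.891 = 10.423
Arc 4: start y=0.000, vy=10.423 → t=2.125, apex=5.538, x_land=85.240, impact vy=-10.423
  bounce: vy ← 0.7·10.423 = 7.296
Arc 5: start y=0.000, vy=7.296 → t=1.488, apex=2.713, x_land=93.704, impact vy=-7.296
  bounce: vy ← 0.7·7.296 = 5.107
Arc 6: start y=0.000, vy=5.107 → t=1.041, apex=1.330, x_land=99.629, impact vy=-5.107
  bounce: vy ← 0.7·5.107 = 3.575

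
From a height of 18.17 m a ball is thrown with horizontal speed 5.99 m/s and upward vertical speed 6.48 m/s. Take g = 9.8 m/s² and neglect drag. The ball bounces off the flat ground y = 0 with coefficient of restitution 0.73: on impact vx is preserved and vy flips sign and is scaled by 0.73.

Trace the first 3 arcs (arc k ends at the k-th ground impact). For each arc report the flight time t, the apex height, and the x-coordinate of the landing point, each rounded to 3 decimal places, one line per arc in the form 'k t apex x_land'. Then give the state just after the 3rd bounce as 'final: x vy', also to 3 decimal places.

1 2.697 20.312 16.156
2 2.973 10.824 33.962
3 2.170 5.768 46.961
final: 46.961 7.762

Arc 1: start y=18.170, vy=6.480 → t=2.697, apex=20.312, x_land=16.156, impact vy=-19.953
  bounce: vy ← 0.73·19.953 = 14.566
Arc 2: start y=0.000, vy=14.566 → t=2.973, apex=10.824, x_land=33.962, impact vy=-14.566
  bounce: vy ← 0.73·14.566 = 10.633
Arc 3: start y=0.000, vy=10.633 → t=2.170, apex=5.768, x_land=46.961, impact vy=-10.633
  bounce: vy ← 0.73·10.633 = 7.762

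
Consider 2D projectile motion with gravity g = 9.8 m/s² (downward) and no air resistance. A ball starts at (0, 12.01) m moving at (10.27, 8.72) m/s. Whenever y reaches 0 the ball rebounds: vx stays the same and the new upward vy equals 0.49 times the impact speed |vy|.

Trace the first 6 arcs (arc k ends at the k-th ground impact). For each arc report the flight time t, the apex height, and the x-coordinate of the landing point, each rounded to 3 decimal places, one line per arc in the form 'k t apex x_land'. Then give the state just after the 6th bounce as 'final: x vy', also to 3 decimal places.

1 2.691 15.890 27.632
2 1.765 3.815 45.756
3 0.865 0.916 54.637
4 0.424 0.220 58.988
5 0.208 0.053 61.121
6 0.102 0.013 62.165
final: 62.165 0.244

Arc 1: start y=12.010, vy=8.720 → t=2.691, apex=15.890, x_land=27.632, impact vy=-17.648
  bounce: vy ← 0.49·17.648 = 8.647
Arc 2: start y=0.000, vy=8.647 → t=1.765, apex=3.815, x_land=45.756, impact vy=-8.647
  bounce: vy ← 0.49·8.647 = 4.237
Arc 3: start y=0.000, vy=4.237 → t=0.865, apex=0.916, x_land=54.637, impact vy=-4.237
  bounce: vy ← 0.49·4.237 = 2.076
Arc 4: start y=0.000, vy=2.076 → t=0.424, apex=0.220, x_land=58.988, impact vy=-2.076
  bounce: vy ← 0.49·2.076 = 1.017
Arc 5: start y=0.000, vy=1.017 → t=0.208, apex=0.053, x_land=61.121, impact vy=-1.017
  bounce: vy ← 0.49·1.017 = 0.498
Arc 6: start y=0.000, vy=0.498 → t=0.102, apex=0.013, x_land=62.165, impact vy=-0.498
  bounce: vy ← 0.49·0.498 = 0.244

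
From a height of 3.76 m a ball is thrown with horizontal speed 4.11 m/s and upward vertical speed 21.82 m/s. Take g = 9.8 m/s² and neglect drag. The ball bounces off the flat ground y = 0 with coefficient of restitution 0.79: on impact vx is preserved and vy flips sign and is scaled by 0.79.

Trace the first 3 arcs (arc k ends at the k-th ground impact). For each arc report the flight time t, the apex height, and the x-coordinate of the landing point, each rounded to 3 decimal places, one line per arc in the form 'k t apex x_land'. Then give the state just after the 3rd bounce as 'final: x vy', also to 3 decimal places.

1 4.619 28.051 18.985
2 3.780 17.507 34.522
3 2.987 10.926 46.797
final: 46.797 11.561

Arc 1: start y=3.760, vy=21.820 → t=4.619, apex=28.051, x_land=18.985, impact vy=-23.448
  bounce: vy ← 0.79·23.448 = 18.524
Arc 2: start y=0.000, vy=18.524 → t=3.780, apex=17.507, x_land=34.522, impact vy=-18.524
  bounce: vy ← 0.79·18.524 = 14.634
Arc 3: start y=0.000, vy=14.634 → t=2.987, apex=10.926, x_land=46.797, impact vy=-14.634
  bounce: vy ← 0.79·14.634 = 11.561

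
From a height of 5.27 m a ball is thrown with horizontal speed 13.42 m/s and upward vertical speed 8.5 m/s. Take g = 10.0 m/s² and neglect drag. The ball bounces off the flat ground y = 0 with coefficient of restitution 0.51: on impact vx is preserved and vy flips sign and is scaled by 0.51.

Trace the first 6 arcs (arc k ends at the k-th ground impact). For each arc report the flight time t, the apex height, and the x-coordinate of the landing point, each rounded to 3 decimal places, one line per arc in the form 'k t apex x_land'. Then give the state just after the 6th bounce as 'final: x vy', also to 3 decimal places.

1 2.183 8.883 29.294
2 1.360 2.310 47.539
3 0.693 0.601 56.843
4 0.354 0.156 61.589
5 0.180 0.041 64.009
6 0.092 0.011 65.243
final: 65.243 0.235

Arc 1: start y=5.270, vy=8.500 → t=2.183, apex=8.883, x_land=29.294, impact vy=-13.329
  bounce: vy ← 0.51·13.329 = 6.798
Arc 2: start y=0.000, vy=6.798 → t=1.360, apex=2.310, x_land=47.539, impact vy=-6.798
  bounce: vy ← 0.51·6.798 = 3.467
Arc 3: start y=0.000, vy=3.467 → t=0.693, apex=0.601, x_land=56.843, impact vy=-3.467
  bounce: vy ← 0.51·3.467 = 1.768
Arc 4: start y=0.000, vy=1.768 → t=0.354, apex=0.156, x_land=61.589, impact vy=-1.768
  bounce: vy ← 0.51·1.768 = 0.902
Arc 5: start y=0.000, vy=0.902 → t=0.180, apex=0.041, x_land=64.009, impact vy=-0.902
  bounce: vy ← 0.51·0.902 = 0.460
Arc 6: start y=0.000, vy=0.460 → t=0.092, apex=0.011, x_land=65.243, impact vy=-0.460
  bounce: vy ← 0.51·0.460 = 0.235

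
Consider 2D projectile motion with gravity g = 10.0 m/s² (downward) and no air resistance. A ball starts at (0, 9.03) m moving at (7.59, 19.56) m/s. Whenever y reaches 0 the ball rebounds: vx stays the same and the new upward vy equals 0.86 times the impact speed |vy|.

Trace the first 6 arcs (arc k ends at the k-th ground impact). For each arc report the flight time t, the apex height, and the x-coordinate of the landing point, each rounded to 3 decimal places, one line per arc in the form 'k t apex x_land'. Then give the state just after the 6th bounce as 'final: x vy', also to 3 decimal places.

1 4.329 28.160 32.858
2 4.082 20.827 63.840
3 3.510 15.404 90.484
4 3.019 11.392 113.397
5 2.596 8.426 133.103
6 2.233 6.232 150.050
final: 150.050 9.601

Arc 1: start y=9.030, vy=19.560 → t=4.329, apex=28.160, x_land=32.858, impact vy=-23.732
  bounce: vy ← 0.86·23.732 = 20.409
Arc 2: start y=0.000, vy=20.409 → t=4.082, apex=20.827, x_land=63.840, impact vy=-20.409
  bounce: vy ← 0.86·20.409 = 17.552
Arc 3: start y=0.000, vy=17.552 → t=3.510, apex=15.404, x_land=90.484, impact vy=-17.552
  bounce: vy ← 0.86·17.552 = 15.095
Arc 4: start y=0.000, vy=15.095 → t=3.019, apex=11.392, x_land=113.397, impact vy=-15.095
  bounce: vy ← 0.86·15.095 = 12.981
Arc 5: start y=0.000, vy=12.981 → t=2.596, apex=8.426, x_land=133.103, impact vy=-12.981
  bounce: vy ← 0.86·12.981 = 11.164
Arc 6: start y=0.000, vy=11.164 → t=2.233, apex=6.232, x_land=150.050, impact vy=-11.164
  bounce: vy ← 0.86·11.164 = 9.601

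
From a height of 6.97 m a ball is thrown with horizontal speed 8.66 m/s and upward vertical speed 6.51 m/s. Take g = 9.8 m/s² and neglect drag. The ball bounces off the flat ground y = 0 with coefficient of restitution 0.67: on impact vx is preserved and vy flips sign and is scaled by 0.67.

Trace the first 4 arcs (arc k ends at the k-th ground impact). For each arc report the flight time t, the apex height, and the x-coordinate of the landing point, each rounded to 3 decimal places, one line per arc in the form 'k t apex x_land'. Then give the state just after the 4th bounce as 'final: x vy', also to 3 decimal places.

Arc 1: start y=6.970, vy=6.510 → t=2.029, apex=9.132, x_land=17.575, impact vy=-13.379
  bounce: vy ← 0.67·13.379 = 8.964
Arc 2: start y=0.000, vy=8.964 → t=1.829, apex=4.099, x_land=33.417, impact vy=-8.964
  bounce: vy ← 0.67·8.964 = 6.006
Arc 3: start y=0.000, vy=6.006 → t=1.226, apex=1.840, x_land=44.032, impact vy=-6.006
  bounce: vy ← 0.67·6.006 = 4.024
Arc 4: start y=0.000, vy=4.024 → t=0.821, apex=0.826, x_land=51.143, impact vy=-4.024
  bounce: vy ← 0.67·4.024 = 2.696

1 2.029 9.132 17.575
2 1.829 4.099 33.417
3 1.226 1.840 44.032
4 0.821 0.826 51.143
final: 51.143 2.696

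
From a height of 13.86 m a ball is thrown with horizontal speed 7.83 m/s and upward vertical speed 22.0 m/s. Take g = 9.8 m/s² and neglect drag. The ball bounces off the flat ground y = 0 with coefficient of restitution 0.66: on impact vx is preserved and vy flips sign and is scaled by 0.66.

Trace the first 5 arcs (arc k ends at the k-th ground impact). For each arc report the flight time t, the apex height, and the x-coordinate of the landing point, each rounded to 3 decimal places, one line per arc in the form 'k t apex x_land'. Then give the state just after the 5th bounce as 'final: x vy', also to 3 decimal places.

Arc 1: start y=13.860, vy=22.000 → t=5.050, apex=38.554, x_land=39.541, impact vy=-27.489
  bounce: vy ← 0.66·27.489 = 18.143
Arc 2: start y=0.000, vy=18.143 → t=3.703, apex=16.794, x_land=68.532, impact vy=-18.143
  bounce: vy ← 0.66·18.143 = 11.974
Arc 3: start y=0.000, vy=11.974 → t=2.444, apex=7.315, x_land=87.667, impact vy=-11.974
  bounce: vy ← 0.66·11.974 = 7.903
Arc 4: start y=0.000, vy=7.903 → t=1.613, apex=3.187, x_land=100.296, impact vy=-7.903
  bounce: vy ← 0.66·7.903 = 5.216
Arc 5: start y=0.000, vy=5.216 → t=1.064, apex=1.388, x_land=108.631, impact vy=-5.216
  bounce: vy ← 0.66·5.216 = 3.443

1 5.050 38.554 39.541
2 3.703 16.794 68.532
3 2.444 7.315 87.667
4 1.613 3.187 100.296
5 1.064 1.388 108.631
final: 108.631 3.443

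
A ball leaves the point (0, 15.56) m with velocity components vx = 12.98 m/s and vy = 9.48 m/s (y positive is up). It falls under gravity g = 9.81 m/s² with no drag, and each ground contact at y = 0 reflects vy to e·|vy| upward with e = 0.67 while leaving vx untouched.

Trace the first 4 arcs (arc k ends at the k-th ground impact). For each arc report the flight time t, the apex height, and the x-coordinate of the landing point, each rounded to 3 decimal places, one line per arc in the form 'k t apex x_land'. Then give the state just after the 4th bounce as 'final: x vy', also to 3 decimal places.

1 2.993 20.141 38.845
2 2.715 9.041 74.090
3 1.819 4.059 97.704
4 1.219 1.822 113.526
final: 113.526 4.006

Arc 1: start y=15.560, vy=9.480 → t=2.993, apex=20.141, x_land=38.845, impact vy=-19.879
  bounce: vy ← 0.67·19.879 = 13.319
Arc 2: start y=0.000, vy=13.319 → t=2.715, apex=9.041, x_land=74.090, impact vy=-13.319
  bounce: vy ← 0.67·13.319 = 8.923
Arc 3: start y=0.000, vy=8.923 → t=1.819, apex=4.059, x_land=97.704, impact vy=-8.923
  bounce: vy ← 0.67·8.923 = 5.979
Arc 4: start y=0.000, vy=5.979 → t=1.219, apex=1.822, x_land=113.526, impact vy=-5.979
  bounce: vy ← 0.67·5.979 = 4.006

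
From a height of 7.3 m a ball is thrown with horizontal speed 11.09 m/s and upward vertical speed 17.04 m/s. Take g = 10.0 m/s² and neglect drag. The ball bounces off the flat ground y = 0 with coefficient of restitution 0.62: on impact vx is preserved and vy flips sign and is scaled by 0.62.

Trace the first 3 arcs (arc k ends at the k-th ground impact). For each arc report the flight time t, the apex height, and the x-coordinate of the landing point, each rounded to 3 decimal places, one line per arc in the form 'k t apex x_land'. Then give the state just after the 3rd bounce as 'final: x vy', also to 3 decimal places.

1 3.793 21.818 42.064
2 2.590 8.387 70.790
3 1.606 3.224 88.600
final: 88.600 4.978

Arc 1: start y=7.300, vy=17.040 → t=3.793, apex=21.818, x_land=42.064, impact vy=-20.889
  bounce: vy ← 0.62·20.889 = 12.951
Arc 2: start y=0.000, vy=12.951 → t=2.590, apex=8.387, x_land=70.790, impact vy=-12.951
  bounce: vy ← 0.62·12.951 = 8.030
Arc 3: start y=0.000, vy=8.030 → t=1.606, apex=3.224, x_land=88.600, impact vy=-8.030
  bounce: vy ← 0.62·8.030 = 4.978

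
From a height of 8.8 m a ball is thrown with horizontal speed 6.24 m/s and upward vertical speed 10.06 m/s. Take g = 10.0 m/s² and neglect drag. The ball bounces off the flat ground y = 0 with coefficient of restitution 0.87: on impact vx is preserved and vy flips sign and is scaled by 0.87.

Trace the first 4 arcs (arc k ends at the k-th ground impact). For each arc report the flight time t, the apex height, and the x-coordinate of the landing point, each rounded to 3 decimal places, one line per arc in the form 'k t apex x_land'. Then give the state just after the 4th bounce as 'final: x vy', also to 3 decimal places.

Arc 1: start y=8.800, vy=10.060 → t=2.671, apex=13.860, x_land=16.667, impact vy=-16.649
  bounce: vy ← 0.87·16.649 = 14.485
Arc 2: start y=0.000, vy=14.485 → t=2.897, apex=10.491, x_land=34.744, impact vy=-14.485
  bounce: vy ← 0.87·14.485 = 12.602
Arc 3: start y=0.000, vy=12.602 → t=2.520, apex=7.940, x_land=50.471, impact vy=-12.602
  bounce: vy ← 0.87·12.602 = 10.964
Arc 4: start y=0.000, vy=10.964 → t=2.193, apex=6.010, x_land=64.154, impact vy=-10.964
  bounce: vy ← 0.87·10.964 = 9.538

1 2.671 13.860 16.667
2 2.897 10.491 34.744
3 2.520 7.940 50.471
4 2.193 6.010 64.154
final: 64.154 9.538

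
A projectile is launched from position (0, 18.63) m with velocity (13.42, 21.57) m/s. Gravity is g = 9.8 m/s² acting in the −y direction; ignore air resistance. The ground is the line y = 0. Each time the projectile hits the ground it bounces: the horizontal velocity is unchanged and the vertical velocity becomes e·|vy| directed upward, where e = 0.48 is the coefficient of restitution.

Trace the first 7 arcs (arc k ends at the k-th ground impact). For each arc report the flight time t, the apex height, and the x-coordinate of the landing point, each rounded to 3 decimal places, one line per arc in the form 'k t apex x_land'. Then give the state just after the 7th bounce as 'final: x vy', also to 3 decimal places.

Arc 1: start y=18.630, vy=21.570 → t=5.142, apex=42.368, x_land=68.999, impact vy=-28.817
  bounce: vy ← 0.48·28.817 = 13.832
Arc 2: start y=0.000, vy=13.832 → t=2.823, apex=9.762, x_land=106.882, impact vy=-13.832
  bounce: vy ← 0.48·13.832 = 6.639
Arc 3: start y=0.000, vy=6.639 → t=1.355, apex=2.249, x_land=125.066, impact vy=-6.639
  bounce: vy ← 0.48·6.639 = 3.187
Arc 4: start y=0.000, vy=3.187 → t=0.650, apex=0.518, x_land=133.794, impact vy=-3.187
  bounce: vy ← 0.48·3.187 = 1.530
Arc 5: start y=0.000, vy=1.530 → t=0.312, apex=0.119, x_land=137.984, impact vy=-1.530
  bounce: vy ← 0.48·1.530 = 0.734
Arc 6: start y=0.000, vy=0.734 → t=0.150, apex=0.028, x_land=139.995, impact vy=-0.734
  bounce: vy ← 0.48·0.734 = 0.352
Arc 7: start y=0.000, vy=0.352 → t=0.072, apex=0.006, x_land=140.960, impact vy=-0.352
  bounce: vy ← 0.48·0.352 = 0.169

1 5.142 42.368 68.999
2 2.823 9.762 106.882
3 1.355 2.249 125.066
4 0.650 0.518 133.794
5 0.312 0.119 137.984
6 0.150 0.028 139.995
7 0.072 0.006 140.960
final: 140.960 0.169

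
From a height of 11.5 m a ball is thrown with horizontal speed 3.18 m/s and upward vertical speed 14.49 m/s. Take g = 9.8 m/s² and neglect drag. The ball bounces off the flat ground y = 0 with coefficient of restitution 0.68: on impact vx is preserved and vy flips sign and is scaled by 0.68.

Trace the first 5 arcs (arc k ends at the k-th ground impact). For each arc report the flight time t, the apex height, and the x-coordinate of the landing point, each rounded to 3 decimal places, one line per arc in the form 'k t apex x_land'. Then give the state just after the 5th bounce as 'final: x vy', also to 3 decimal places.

1 3.608 22.212 11.472
2 2.896 10.271 20.680
3 1.969 4.749 26.942
4 1.339 2.196 31.200
5 0.910 1.015 34.095
final: 34.095 3.034

Arc 1: start y=11.500, vy=14.490 → t=3.608, apex=22.212, x_land=11.472, impact vy=-20.865
  bounce: vy ← 0.68·20.865 = 14.188
Arc 2: start y=0.000, vy=14.188 → t=2.896, apex=10.271, x_land=20.680, impact vy=-14.188
  bounce: vy ← 0.68·14.188 = 9.648
Arc 3: start y=0.000, vy=9.648 → t=1.969, apex=4.749, x_land=26.942, impact vy=-9.648
  bounce: vy ← 0.68·9.648 = 6.561
Arc 4: start y=0.000, vy=6.561 → t=1.339, apex=2.196, x_land=31.200, impact vy=-6.561
  bounce: vy ← 0.68·6.561 = 4.461
Arc 5: start y=0.000, vy=4.461 → t=0.910, apex=1.015, x_land=34.095, impact vy=-4.461
  bounce: vy ← 0.68·4.461 = 3.034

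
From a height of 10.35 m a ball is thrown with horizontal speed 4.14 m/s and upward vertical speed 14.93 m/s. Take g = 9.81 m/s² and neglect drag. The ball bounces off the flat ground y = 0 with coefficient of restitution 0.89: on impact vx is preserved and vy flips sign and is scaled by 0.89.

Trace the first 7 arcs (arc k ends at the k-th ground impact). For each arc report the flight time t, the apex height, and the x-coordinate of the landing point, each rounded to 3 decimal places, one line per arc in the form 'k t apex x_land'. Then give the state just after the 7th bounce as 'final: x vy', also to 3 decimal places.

Arc 1: start y=10.350, vy=14.930 → t=3.626, apex=21.711, x_land=15.011, impact vy=-20.639
  bounce: vy ← 0.89·20.639 = 18.369
Arc 2: start y=0.000, vy=18.369 → t=3.745, apex=17.197, x_land=30.515, impact vy=-18.369
  bounce: vy ← 0.89·18.369 = 16.348
Arc 3: start y=0.000, vy=16.348 → t=3.333, apex=13.622, x_land=44.313, impact vy=-16.348
  bounce: vy ← 0.89·16.348 = 14.550
Arc 4: start y=0.000, vy=14.550 → t=2.966, apex=10.790, x_land=56.594, impact vy=-14.550
  bounce: vy ← 0.89·14.550 = 12.949
Arc 5: start y=0.000, vy=12.949 → t=2.640, apex=8.547, x_land=67.524, impact vy=-12.949
  bounce: vy ← 0.89·12.949 = 11.525
Arc 6: start y=0.000, vy=11.525 → t=2.350, apex=6.770, x_land=77.251, impact vy=-11.525
  bounce: vy ← 0.89·11.525 = 10.257
Arc 7: start y=0.000, vy=10.257 → t=2.091, apex=5.362, x_land=85.909, impact vy=-10.257
  bounce: vy ← 0.89·10.257 = 9.129

1 3.626 21.711 15.011
2 3.745 17.197 30.515
3 3.333 13.622 44.313
4 2.966 10.790 56.594
5 2.640 8.547 67.524
6 2.350 6.770 77.251
7 2.091 5.362 85.909
final: 85.909 9.129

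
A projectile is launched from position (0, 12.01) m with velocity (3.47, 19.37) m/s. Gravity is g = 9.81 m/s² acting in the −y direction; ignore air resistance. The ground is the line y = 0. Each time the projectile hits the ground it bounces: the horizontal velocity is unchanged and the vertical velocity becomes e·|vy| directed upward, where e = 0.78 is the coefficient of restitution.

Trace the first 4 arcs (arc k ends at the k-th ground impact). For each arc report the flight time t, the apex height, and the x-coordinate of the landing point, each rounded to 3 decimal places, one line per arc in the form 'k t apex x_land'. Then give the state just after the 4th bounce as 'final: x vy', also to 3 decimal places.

Arc 1: start y=12.010, vy=19.370 → t=4.494, apex=31.133, x_land=15.594, impact vy=-24.715
  bounce: vy ← 0.78·24.715 = 19.278
Arc 2: start y=0.000, vy=19.278 → t=3.930, apex=18.941, x_land=29.232, impact vy=-19.278
  bounce: vy ← 0.78·19.278 = 15.037
Arc 3: start y=0.000, vy=15.037 → t=3.066, apex=11.524, x_land=39.869, impact vy=-15.037
  bounce: vy ← 0.78·15.037 = 11.729
Arc 4: start y=0.000, vy=11.729 → t=2.391, apex=7.011, x_land=48.166, impact vy=-11.729
  bounce: vy ← 0.78·11.729 = 9.148

1 4.494 31.133 15.594
2 3.930 18.941 29.232
3 3.066 11.524 39.869
4 2.391 7.011 48.166
final: 48.166 9.148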